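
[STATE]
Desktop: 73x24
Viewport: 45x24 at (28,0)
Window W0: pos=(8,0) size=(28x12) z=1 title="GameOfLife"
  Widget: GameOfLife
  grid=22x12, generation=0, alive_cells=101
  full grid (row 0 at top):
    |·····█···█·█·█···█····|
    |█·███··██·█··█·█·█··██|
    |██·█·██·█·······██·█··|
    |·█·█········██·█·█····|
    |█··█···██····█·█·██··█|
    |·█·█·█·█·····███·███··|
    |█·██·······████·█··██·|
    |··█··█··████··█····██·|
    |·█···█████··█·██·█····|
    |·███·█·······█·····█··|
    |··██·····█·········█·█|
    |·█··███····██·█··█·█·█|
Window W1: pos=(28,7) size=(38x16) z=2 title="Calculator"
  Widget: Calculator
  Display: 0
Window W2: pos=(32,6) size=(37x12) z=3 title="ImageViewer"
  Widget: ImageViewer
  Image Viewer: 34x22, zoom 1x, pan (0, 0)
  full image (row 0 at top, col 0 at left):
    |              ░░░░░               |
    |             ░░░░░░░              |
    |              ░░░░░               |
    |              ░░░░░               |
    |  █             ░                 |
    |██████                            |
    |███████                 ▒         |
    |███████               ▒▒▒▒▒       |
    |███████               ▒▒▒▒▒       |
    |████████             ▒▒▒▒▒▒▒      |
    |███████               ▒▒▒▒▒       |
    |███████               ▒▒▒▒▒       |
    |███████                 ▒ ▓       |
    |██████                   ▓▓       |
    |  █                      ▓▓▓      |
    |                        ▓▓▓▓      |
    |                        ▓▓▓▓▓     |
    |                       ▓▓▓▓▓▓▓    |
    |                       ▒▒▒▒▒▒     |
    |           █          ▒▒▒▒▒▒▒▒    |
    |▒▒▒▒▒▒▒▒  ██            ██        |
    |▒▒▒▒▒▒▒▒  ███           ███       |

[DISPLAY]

━━━━━━━┓                                     
       ┃                                     
───────┨                                     
       ┃                                     
█··    ┃                                     
···    ┃                                     
··█ ┏━━━━━━━━━━━━━━━━━━━━━━━━━━━━━━━━━━━┓    
┏━━━┃ ImageViewer                       ┃    
┃ Ca┠───────────────────────────────────┨    
┠───┃              ░░░░░                ┃    
┃   ┃             ░░░░░░░               ┃    
┃┌──┃              ░░░░░                ┃    
┃│ 7┃              ░░░░░                ┃    
┃├──┃  █             ░                  ┃    
┃│ 4┃██████                             ┃    
┃├──┃███████                 ▒          ┃    
┃│ 1┃███████               ▒▒▒▒▒        ┃    
┃├──┗━━━━━━━━━━━━━━━━━━━━━━━━━━━━━━━━━━━┛    
┃│ 0 │ . │ = │ + │                   ┃       
┃├───┼───┼───┼───┤                   ┃       
┃│ C │ MC│ MR│ M+│                   ┃       
┃└───┴───┴───┴───┘                   ┃       
┗━━━━━━━━━━━━━━━━━━━━━━━━━━━━━━━━━━━━┛       
                                             


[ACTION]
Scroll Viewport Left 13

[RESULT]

━━━━━━━━━━━━━━━━━━━━┓                        
fLife               ┃                        
────────────────────┨                        
                    ┃                        
█·█·······██·█··    ┃                        
······██·█·█····    ┃                        
·██····█·█·██··█ ┏━━━━━━━━━━━━━━━━━━━━━━━━━━━
·█·····███·██┏━━━┃ ImageViewer               
·····████·█··┃ Ca┠───────────────────────────
··████··█····┠───┃              ░░░░░        
████··█·██·█·┃   ┃             ░░░░░░░       
━━━━━━━━━━━━━┃┌──┃              ░░░░░        
             ┃│ 7┃              ░░░░░        
             ┃├──┃  █             ░          
             ┃│ 4┃██████                     
             ┃├──┃███████                 ▒  
             ┃│ 1┃███████               ▒▒▒▒▒
             ┃├──┗━━━━━━━━━━━━━━━━━━━━━━━━━━━
             ┃│ 0 │ . │ = │ + │              
             ┃├───┼───┼───┼───┤              
             ┃│ C │ MC│ MR│ M+│              
             ┃└───┴───┴───┴───┘              
             ┗━━━━━━━━━━━━━━━━━━━━━━━━━━━━━━━
                                             


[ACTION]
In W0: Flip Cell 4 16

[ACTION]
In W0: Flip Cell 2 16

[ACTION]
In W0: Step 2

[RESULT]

━━━━━━━━━━━━━━━━━━━━┓                        
fLife               ┃                        
────────────────────┨                        
                    ┃                        
█·········█·····    ┃                        
······███·······    ┃                        
···█············ ┏━━━━━━━━━━━━━━━━━━━━━━━━━━━
·············┏━━━┃ ImageViewer               
█·██······███┃ Ca┠───────────────────────────
·██·███···█··┠───┃              ░░░░░        
··█···█·██···┃   ┃             ░░░░░░░       
━━━━━━━━━━━━━┃┌──┃              ░░░░░        
             ┃│ 7┃              ░░░░░        
             ┃├──┃  █             ░          
             ┃│ 4┃██████                     
             ┃├──┃███████                 ▒  
             ┃│ 1┃███████               ▒▒▒▒▒
             ┃├──┗━━━━━━━━━━━━━━━━━━━━━━━━━━━
             ┃│ 0 │ . │ = │ + │              
             ┃├───┼───┼───┼───┤              
             ┃│ C │ MC│ MR│ M+│              
             ┃└───┴───┴───┴───┘              
             ┗━━━━━━━━━━━━━━━━━━━━━━━━━━━━━━━
                                             


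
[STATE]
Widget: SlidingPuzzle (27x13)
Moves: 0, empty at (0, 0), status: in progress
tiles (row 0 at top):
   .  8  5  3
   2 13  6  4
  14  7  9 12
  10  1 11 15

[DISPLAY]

┌────┬────┬────┬────┐      
│    │  8 │  5 │  3 │      
├────┼────┼────┼────┤      
│  2 │ 13 │  6 │  4 │      
├────┼────┼────┼────┤      
│ 14 │  7 │  9 │ 12 │      
├────┼────┼────┼────┤      
│ 10 │  1 │ 11 │ 15 │      
└────┴────┴────┴────┘      
Moves: 0                   
                           
                           
                           


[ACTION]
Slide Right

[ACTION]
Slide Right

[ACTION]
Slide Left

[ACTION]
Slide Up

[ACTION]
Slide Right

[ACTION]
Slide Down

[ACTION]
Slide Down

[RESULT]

┌────┬────┬────┬────┐      
│    │ 13 │  5 │  3 │      
├────┼────┼────┼────┤      
│  8 │  2 │  6 │  4 │      
├────┼────┼────┼────┤      
│ 14 │  7 │  9 │ 12 │      
├────┼────┼────┼────┤      
│ 10 │  1 │ 11 │ 15 │      
└────┴────┴────┴────┘      
Moves: 4                   
                           
                           
                           


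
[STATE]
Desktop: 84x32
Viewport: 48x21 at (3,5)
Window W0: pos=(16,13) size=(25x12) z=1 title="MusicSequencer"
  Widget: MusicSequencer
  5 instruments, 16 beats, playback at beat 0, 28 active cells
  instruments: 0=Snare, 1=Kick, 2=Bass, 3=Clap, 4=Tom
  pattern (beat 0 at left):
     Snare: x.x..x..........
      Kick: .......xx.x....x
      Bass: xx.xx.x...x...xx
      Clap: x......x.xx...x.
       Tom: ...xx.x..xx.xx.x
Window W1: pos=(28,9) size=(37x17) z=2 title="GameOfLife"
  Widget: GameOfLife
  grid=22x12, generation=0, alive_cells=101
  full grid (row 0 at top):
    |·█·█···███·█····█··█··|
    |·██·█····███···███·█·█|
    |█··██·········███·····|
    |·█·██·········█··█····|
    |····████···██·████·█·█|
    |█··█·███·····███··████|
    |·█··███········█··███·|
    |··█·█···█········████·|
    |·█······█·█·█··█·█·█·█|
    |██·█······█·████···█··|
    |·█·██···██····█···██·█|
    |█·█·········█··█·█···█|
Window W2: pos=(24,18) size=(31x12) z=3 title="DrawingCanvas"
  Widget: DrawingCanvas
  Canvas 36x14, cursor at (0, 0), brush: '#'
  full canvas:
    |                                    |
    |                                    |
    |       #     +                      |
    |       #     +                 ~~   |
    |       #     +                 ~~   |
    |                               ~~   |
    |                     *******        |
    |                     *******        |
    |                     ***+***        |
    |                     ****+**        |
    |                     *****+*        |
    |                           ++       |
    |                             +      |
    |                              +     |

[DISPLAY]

                                                
                                                
                                                
                                                
                         ┏━━━━━━━━━━━━━━━━━━━━━━
                         ┃ GameOfLife           
                         ┠──────────────────────
                         ┃Gen: 0                
             ┏━━━━━━━━━━━┃·█·█···███·█····█··█··
             ┃ MusicSeque┃·██·█····███···███·█·█
             ┠───────────┃█··██·········███·····
             ┃      ▼1234┃·█·██·········█··█····
             ┃ Snare█·█··┃····████···██·████·█·█
             ┃  Kick·┏━━━━━━━━━━━━━━━━━━━━━━━━━━
             ┃  Bass█┃ DrawingCanvas            
             ┃  Clap█┠──────────────────────────
             ┃   Tom·┃+                         
             ┃       ┃                          
             ┃       ┃       #     +            
             ┗━━━━━━━┃       #     +            
                     ┃       #     +            


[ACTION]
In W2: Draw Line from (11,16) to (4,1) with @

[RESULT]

                                                
                                                
                                                
                                                
                         ┏━━━━━━━━━━━━━━━━━━━━━━
                         ┃ GameOfLife           
                         ┠──────────────────────
                         ┃Gen: 0                
             ┏━━━━━━━━━━━┃·█·█···███·█····█··█··
             ┃ MusicSeque┃·██·█····███···███·█·█
             ┠───────────┃█··██·········███·····
             ┃      ▼1234┃·█·██·········█··█····
             ┃ Snare█·█··┃····████···██·████·█·█
             ┃  Kick·┏━━━━━━━━━━━━━━━━━━━━━━━━━━
             ┃  Bass█┃ DrawingCanvas            
             ┃  Clap█┠──────────────────────────
             ┃   Tom·┃+                         
             ┃       ┃                          
             ┃       ┃       #     +            
             ┗━━━━━━━┃       #     +            
                     ┃ @@    #     +            


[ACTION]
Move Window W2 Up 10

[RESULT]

                                                
                                                
                                                
                     ┏━━━━━━━━━━━━━━━━━━━━━━━━━━
                     ┃ DrawingCanvas            
                     ┠──────────────────────────
                     ┃+                         
                     ┃                          
             ┏━━━━━━━┃       #     +            
             ┃ MusicS┃       #     +            
             ┠───────┃ @@    #     +            
             ┃      ▼┃   @@                     
             ┃ Snare█┃     @@              *****
             ┃  Kick·┃       @@            *****
             ┃  Bass█┗━━━━━━━━━━━━━━━━━━━━━━━━━━
             ┃  Clap█····┃··█·█···█········████·
             ┃   Tom···██┃·█······█·█·█··█·█·█·█
             ┃           ┃██·█······█·████···█··
             ┃           ┃·█·██···██····█···██·█
             ┗━━━━━━━━━━━┃█·█·········█··█·█···█
                         ┗━━━━━━━━━━━━━━━━━━━━━━


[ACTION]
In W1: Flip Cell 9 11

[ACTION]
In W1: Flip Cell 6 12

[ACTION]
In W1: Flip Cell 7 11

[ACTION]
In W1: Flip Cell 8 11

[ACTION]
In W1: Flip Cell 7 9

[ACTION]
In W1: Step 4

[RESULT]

                                                
                                                
                                                
                     ┏━━━━━━━━━━━━━━━━━━━━━━━━━━
                     ┃ DrawingCanvas            
                     ┠──────────────────────────
                     ┃+                         
                     ┃                          
             ┏━━━━━━━┃       #     +            
             ┃ MusicS┃       #     +            
             ┠───────┃ @@    #     +            
             ┃      ▼┃   @@                     
             ┃ Snare█┃     @@              *****
             ┃  Kick·┃       @@            *****
             ┃  Bass█┗━━━━━━━━━━━━━━━━━━━━━━━━━━
             ┃  Clap█····┃···█···█·██···········
             ┃   Tom···██┃········█········█·█··
             ┃           ┃███···········█····█··
             ┃           ┃█·██··········█·······
             ┗━━━━━━━━━━━┃··██···········██·██··
                         ┗━━━━━━━━━━━━━━━━━━━━━━


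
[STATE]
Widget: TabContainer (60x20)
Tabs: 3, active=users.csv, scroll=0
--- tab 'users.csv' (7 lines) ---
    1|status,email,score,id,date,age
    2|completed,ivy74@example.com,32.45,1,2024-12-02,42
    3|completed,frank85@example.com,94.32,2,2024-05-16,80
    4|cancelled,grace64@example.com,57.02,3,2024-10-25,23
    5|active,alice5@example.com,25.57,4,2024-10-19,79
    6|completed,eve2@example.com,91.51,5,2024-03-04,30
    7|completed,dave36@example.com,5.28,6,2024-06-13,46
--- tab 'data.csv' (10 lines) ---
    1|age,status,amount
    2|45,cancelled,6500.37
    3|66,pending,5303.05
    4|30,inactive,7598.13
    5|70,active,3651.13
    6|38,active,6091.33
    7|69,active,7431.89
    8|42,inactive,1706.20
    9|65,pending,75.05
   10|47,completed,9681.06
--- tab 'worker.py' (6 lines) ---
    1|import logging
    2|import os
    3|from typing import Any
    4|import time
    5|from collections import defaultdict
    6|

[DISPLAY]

[users.csv]│ data.csv │ worker.py                           
────────────────────────────────────────────────────────────
status,email,score,id,date,age                              
completed,ivy74@example.com,32.45,1,2024-12-02,42           
completed,frank85@example.com,94.32,2,2024-05-16,80         
cancelled,grace64@example.com,57.02,3,2024-10-25,23         
active,alice5@example.com,25.57,4,2024-10-19,79             
completed,eve2@example.com,91.51,5,2024-03-04,30            
completed,dave36@example.com,5.28,6,2024-06-13,46           
                                                            
                                                            
                                                            
                                                            
                                                            
                                                            
                                                            
                                                            
                                                            
                                                            
                                                            


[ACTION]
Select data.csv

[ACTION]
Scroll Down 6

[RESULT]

 users.csv │[data.csv]│ worker.py                           
────────────────────────────────────────────────────────────
69,active,7431.89                                           
42,inactive,1706.20                                         
65,pending,75.05                                            
47,completed,9681.06                                        
                                                            
                                                            
                                                            
                                                            
                                                            
                                                            
                                                            
                                                            
                                                            
                                                            
                                                            
                                                            
                                                            
                                                            


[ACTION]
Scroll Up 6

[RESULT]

 users.csv │[data.csv]│ worker.py                           
────────────────────────────────────────────────────────────
age,status,amount                                           
45,cancelled,6500.37                                        
66,pending,5303.05                                          
30,inactive,7598.13                                         
70,active,3651.13                                           
38,active,6091.33                                           
69,active,7431.89                                           
42,inactive,1706.20                                         
65,pending,75.05                                            
47,completed,9681.06                                        
                                                            
                                                            
                                                            
                                                            
                                                            
                                                            
                                                            
                                                            


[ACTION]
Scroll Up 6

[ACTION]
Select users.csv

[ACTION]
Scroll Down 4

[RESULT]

[users.csv]│ data.csv │ worker.py                           
────────────────────────────────────────────────────────────
active,alice5@example.com,25.57,4,2024-10-19,79             
completed,eve2@example.com,91.51,5,2024-03-04,30            
completed,dave36@example.com,5.28,6,2024-06-13,46           
                                                            
                                                            
                                                            
                                                            
                                                            
                                                            
                                                            
                                                            
                                                            
                                                            
                                                            
                                                            
                                                            
                                                            
                                                            


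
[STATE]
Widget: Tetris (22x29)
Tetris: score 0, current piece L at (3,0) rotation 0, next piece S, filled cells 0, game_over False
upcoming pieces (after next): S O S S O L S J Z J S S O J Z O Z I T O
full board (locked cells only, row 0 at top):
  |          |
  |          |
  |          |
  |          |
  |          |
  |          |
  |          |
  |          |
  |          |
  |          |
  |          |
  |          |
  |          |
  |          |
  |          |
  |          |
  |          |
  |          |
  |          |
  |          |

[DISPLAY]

     ▒    │Next:      
   ▒▒▒    │ ░░        
          │░░         
          │           
          │           
          │           
          │Score:     
          │0          
          │           
          │           
          │           
          │           
          │           
          │           
          │           
          │           
          │           
          │           
          │           
          │           
          │           
          │           
          │           
          │           
          │           
          │           
          │           
          │           
          │           


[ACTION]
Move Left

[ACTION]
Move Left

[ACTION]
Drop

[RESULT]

          │Next:      
   ▒      │ ░░        
 ▒▒▒      │░░         
          │           
          │           
          │           
          │Score:     
          │0          
          │           
          │           
          │           
          │           
          │           
          │           
          │           
          │           
          │           
          │           
          │           
          │           
          │           
          │           
          │           
          │           
          │           
          │           
          │           
          │           
          │           


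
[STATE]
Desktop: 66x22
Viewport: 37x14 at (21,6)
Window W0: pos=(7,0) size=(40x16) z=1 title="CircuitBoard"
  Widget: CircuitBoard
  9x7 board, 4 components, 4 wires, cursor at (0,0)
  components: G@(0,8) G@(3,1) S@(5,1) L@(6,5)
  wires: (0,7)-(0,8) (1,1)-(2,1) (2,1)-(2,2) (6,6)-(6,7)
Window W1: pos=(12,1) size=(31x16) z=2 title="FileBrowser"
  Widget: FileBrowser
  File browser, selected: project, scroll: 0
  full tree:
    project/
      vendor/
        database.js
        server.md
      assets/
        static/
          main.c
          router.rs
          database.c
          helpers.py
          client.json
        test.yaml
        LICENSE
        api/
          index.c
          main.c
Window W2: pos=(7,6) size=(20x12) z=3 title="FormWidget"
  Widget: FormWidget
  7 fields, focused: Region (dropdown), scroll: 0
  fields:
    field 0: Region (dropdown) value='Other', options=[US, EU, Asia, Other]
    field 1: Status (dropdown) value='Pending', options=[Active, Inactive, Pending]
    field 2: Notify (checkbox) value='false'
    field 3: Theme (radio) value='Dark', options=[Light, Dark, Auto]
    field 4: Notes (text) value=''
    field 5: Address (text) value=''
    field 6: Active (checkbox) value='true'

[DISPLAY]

━━━━━┓/              ┃   ┃           
     ┃               ┃   ┃           
─────┨               ┃   ┃           
 [O▼]┃               ┃   ┃           
 [P▼]┃               ┃   ┃           
 [ ] ┃               ┃   ┃           
 ( ) ┃               ┃   ┃           
 [  ]┃               ┃   ┃           
 [  ]┃               ┃   ┃           
 [x] ┃               ┃━━━┛           
     ┃━━━━━━━━━━━━━━━┛               
━━━━━┛                               
                                     
                                     


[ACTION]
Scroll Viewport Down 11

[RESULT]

─────┨               ┃   ┃           
 [O▼]┃               ┃   ┃           
 [P▼]┃               ┃   ┃           
 [ ] ┃               ┃   ┃           
 ( ) ┃               ┃   ┃           
 [  ]┃               ┃   ┃           
 [  ]┃               ┃   ┃           
 [x] ┃               ┃━━━┛           
     ┃━━━━━━━━━━━━━━━┛               
━━━━━┛                               
                                     
                                     
                                     
                                     


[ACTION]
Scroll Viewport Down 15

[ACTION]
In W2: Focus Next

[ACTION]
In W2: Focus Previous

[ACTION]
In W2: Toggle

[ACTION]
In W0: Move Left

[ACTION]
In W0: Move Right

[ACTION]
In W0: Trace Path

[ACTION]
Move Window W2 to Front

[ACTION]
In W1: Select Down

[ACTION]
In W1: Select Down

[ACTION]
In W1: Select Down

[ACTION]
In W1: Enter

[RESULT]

─────┨l              ┃   ┃           
 [O▼]┃               ┃   ┃           
 [P▼]┃               ┃   ┃           
 [ ] ┃               ┃   ┃           
 ( ) ┃               ┃   ┃           
 [  ]┃               ┃   ┃           
 [  ]┃               ┃   ┃           
 [x] ┃               ┃━━━┛           
     ┃━━━━━━━━━━━━━━━┛               
━━━━━┛                               
                                     
                                     
                                     
                                     


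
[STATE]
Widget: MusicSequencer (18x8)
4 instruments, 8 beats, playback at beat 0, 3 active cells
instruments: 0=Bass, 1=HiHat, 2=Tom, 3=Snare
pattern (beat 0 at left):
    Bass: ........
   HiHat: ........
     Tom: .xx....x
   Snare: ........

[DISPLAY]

      ▼1234567    
  Bass········    
 HiHat········    
   Tom·██····█    
 Snare········    
                  
                  
                  


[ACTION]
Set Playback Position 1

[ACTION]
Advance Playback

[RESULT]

      01▼34567    
  Bass········    
 HiHat········    
   Tom·██····█    
 Snare········    
                  
                  
                  


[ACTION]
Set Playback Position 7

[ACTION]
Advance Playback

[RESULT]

      ▼1234567    
  Bass········    
 HiHat········    
   Tom·██····█    
 Snare········    
                  
                  
                  


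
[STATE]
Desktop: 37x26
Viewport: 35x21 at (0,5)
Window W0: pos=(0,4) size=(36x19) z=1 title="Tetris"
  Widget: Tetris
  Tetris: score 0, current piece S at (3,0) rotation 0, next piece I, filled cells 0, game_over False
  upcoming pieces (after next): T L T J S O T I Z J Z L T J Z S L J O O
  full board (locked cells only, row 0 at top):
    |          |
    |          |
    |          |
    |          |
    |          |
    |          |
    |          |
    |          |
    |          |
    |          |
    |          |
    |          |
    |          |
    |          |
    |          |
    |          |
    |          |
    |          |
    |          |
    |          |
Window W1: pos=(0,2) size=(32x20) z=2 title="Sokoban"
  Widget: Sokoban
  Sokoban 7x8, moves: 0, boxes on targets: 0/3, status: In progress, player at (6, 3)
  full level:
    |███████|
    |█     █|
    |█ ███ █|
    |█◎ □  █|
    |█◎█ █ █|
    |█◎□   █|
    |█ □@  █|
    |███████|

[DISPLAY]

┃███████                       ┃   
┃█     █                       ┃───
┃█ ███ █                       ┃   
┃█◎ □  █                       ┃   
┃█◎█ █ █                       ┃   
┃█◎□   █                       ┃   
┃█ □@  █                       ┃   
┃███████                       ┃   
┃Moves: 0  0/3                 ┃   
┃                              ┃   
┃                              ┃   
┃                              ┃   
┃                              ┃   
┃                              ┃   
┃                              ┃   
┃                              ┃   
┗━━━━━━━━━━━━━━━━━━━━━━━━━━━━━━┛   
┗━━━━━━━━━━━━━━━━━━━━━━━━━━━━━━━━━━
                                   
                                   
                                   


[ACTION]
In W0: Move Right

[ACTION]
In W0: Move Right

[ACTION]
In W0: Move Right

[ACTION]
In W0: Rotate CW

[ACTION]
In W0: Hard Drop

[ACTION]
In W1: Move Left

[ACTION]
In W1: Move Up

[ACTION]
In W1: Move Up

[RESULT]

┃███████                       ┃   
┃█     █                       ┃───
┃█ ███ █                       ┃   
┃█◎ □  █                       ┃   
┃█◎█ █ █                       ┃   
┃█◎□   █                       ┃   
┃█□@   █                       ┃   
┃███████                       ┃   
┃Moves: 1  0/3                 ┃   
┃                              ┃   
┃                              ┃   
┃                              ┃   
┃                              ┃   
┃                              ┃   
┃                              ┃   
┃                              ┃   
┗━━━━━━━━━━━━━━━━━━━━━━━━━━━━━━┛   
┗━━━━━━━━━━━━━━━━━━━━━━━━━━━━━━━━━━
                                   
                                   
                                   


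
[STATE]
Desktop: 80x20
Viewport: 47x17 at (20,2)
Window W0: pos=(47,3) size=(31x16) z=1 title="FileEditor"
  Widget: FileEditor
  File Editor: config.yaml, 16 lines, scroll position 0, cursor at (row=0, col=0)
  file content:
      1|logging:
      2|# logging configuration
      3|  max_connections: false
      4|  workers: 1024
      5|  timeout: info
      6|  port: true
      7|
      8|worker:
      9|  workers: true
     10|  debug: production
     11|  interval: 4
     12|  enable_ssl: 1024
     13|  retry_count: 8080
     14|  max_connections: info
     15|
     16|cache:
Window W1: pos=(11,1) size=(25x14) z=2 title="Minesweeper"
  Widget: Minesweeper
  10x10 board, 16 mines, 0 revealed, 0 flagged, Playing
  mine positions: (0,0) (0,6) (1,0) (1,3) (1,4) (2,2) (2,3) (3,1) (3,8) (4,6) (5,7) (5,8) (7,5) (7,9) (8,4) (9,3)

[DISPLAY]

eper           ┃                               
───────────────┨           ┏━━━━━━━━━━━━━━━━━━━
■■             ┃           ┃ FileEditor        
■■             ┃           ┠───────────────────
■■             ┃           ┃█ogging:           
■■             ┃           ┃# logging configura
■■             ┃           ┃  max_connections: 
■■             ┃           ┃  workers: 1024    
■■             ┃           ┃  timeout: info    
■■             ┃           ┃  port: true       
■■             ┃           ┃                   
■■             ┃           ┃worker:            
━━━━━━━━━━━━━━━┛           ┃  workers: true    
                           ┃  debug: production
                           ┃  interval: 4      
                           ┃  enable_ssl: 1024 
                           ┗━━━━━━━━━━━━━━━━━━━


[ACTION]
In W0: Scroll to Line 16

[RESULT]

eper           ┃                               
───────────────┨           ┏━━━━━━━━━━━━━━━━━━━
■■             ┃           ┃ FileEditor        
■■             ┃           ┠───────────────────
■■             ┃           ┃  timeout: info    
■■             ┃           ┃  port: true       
■■             ┃           ┃                   
■■             ┃           ┃worker:            
■■             ┃           ┃  workers: true    
■■             ┃           ┃  debug: production
■■             ┃           ┃  interval: 4      
■■             ┃           ┃  enable_ssl: 1024 
━━━━━━━━━━━━━━━┛           ┃  retry_count: 8080
                           ┃  max_connections: 
                           ┃                   
                           ┃cache:             
                           ┗━━━━━━━━━━━━━━━━━━━


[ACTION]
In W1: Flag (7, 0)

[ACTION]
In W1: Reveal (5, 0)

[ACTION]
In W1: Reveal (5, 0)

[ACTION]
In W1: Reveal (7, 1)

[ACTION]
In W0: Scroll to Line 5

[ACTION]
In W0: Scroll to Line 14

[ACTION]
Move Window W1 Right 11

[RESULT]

  ┃ Minesweeper           ┃                    
  ┠───────────────────────┨┏━━━━━━━━━━━━━━━━━━━
  ┃■■■■■■■■■■             ┃┃ FileEditor        
  ┃■■■■■■■■■■             ┃┠───────────────────
  ┃■■■■■■■■■■             ┃┃  timeout: info    
  ┃■■3211■■■■             ┃┃  port: true       
  ┃111  1■■■■             ┃┃                   
  ┃     1■■■■             ┃┃worker:            
  ┃    11■■■■             ┃┃  workers: true    
  ┃   12■■■■■             ┃┃  debug: production
  ┃  12■■■■■■             ┃┃  interval: 4      
  ┃  1■■■■■■■             ┃┃  enable_ssl: 1024 
  ┗━━━━━━━━━━━━━━━━━━━━━━━┛┃  retry_count: 8080
                           ┃  max_connections: 
                           ┃                   
                           ┃cache:             
                           ┗━━━━━━━━━━━━━━━━━━━


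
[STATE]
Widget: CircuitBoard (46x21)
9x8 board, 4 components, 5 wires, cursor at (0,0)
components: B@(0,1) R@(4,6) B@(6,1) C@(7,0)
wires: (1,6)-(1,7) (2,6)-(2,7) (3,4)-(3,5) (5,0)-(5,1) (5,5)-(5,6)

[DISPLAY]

   0 1 2 3 4 5 6 7 8                          
0  [.]  B                                     
                                              
1                           · ─ ·             
                                              
2                           · ─ ·             
                                              
3                   · ─ ·                     
                                              
4                           R                 
                                              
5   · ─ ·               · ─ ·                 
                                              
6       B                                     
                                              
7   C                                         
Cursor: (0,0)                                 
                                              
                                              
                                              
                                              


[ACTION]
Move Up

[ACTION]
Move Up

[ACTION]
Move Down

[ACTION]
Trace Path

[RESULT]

   0 1 2 3 4 5 6 7 8                          
0       B                                     
                                              
1  [.]                      · ─ ·             
                                              
2                           · ─ ·             
                                              
3                   · ─ ·                     
                                              
4                           R                 
                                              
5   · ─ ·               · ─ ·                 
                                              
6       B                                     
                                              
7   C                                         
Cursor: (1,0)  Trace: No connections          
                                              
                                              
                                              
                                              
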